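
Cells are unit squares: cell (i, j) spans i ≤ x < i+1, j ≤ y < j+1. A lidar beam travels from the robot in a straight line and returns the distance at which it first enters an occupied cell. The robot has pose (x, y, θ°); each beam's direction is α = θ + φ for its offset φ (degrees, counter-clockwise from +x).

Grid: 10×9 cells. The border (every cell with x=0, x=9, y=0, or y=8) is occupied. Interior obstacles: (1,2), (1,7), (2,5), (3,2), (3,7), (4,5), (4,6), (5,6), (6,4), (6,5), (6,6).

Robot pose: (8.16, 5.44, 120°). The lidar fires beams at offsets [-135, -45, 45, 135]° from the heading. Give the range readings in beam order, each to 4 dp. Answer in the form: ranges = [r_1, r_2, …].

beam 1: φ=-135°, α=345°
  d=(0.9659,-0.2588)  start (8,5)  tX=0.8696 tY=1.7000  stride 1/|dx|=1.0353 1/|dy|=3.8637
    cross x-line → (9,5), t=0.8696 (wall)
  → r_1 = 0.8696
beam 2: φ=-45°, α=75°
  d=(0.2588,0.9659)  start (8,5)  tX=3.2455 tY=0.5798  stride 1/|dx|=3.8637 1/|dy|=1.0353
    cross y-line → (8,6), t=0.5798
    cross y-line → (8,7), t=1.6150
    cross y-line → (8,8), t=2.6503 (wall)
  → r_2 = 2.6503
beam 3: φ=45°, α=165°
  d=(-0.9659,0.2588)  start (8,5)  tX=0.1656 tY=2.1637  stride 1/|dx|=1.0353 1/|dy|=3.8637
    cross x-line → (7,5), t=0.1656
    cross x-line → (6,5), t=1.2009 (wall)
  → r_3 = 1.2009
beam 4: φ=135°, α=255°
  d=(-0.2588,-0.9659)  start (8,5)  tX=0.6182 tY=0.4555  stride 1/|dx|=3.8637 1/|dy|=1.0353
    cross y-line → (8,4), t=0.4555
    cross x-line → (7,4), t=0.6182
    cross y-line → (7,3), t=1.4908
    cross y-line → (7,2), t=2.5261
    cross y-line → (7,1), t=3.5614
    cross x-line → (6,1), t=4.4819
    cross y-line → (6,0), t=4.5966 (wall)
  → r_4 = 4.5966

ranges = [0.8696, 2.6503, 1.2009, 4.5966]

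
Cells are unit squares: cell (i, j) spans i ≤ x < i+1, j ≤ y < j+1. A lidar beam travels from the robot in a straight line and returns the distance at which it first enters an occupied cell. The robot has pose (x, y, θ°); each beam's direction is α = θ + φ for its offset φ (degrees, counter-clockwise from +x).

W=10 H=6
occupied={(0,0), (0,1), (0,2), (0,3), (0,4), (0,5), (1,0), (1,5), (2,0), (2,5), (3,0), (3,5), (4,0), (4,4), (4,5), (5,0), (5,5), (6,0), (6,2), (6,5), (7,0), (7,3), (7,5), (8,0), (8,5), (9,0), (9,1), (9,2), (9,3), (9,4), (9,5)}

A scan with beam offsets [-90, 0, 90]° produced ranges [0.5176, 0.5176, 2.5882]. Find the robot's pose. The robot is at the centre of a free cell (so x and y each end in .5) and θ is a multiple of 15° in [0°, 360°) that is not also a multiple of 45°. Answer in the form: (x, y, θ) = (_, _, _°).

Candidates: 29 free-cell centres × 16 headings = 464 poses. Raycast each; keep the one whose scan matches to 4 dp.
  (1.5, 1.5, 150°): beam 1 = 4.0415 ≠ 0.5176 ✗
  (3.5, 3.5, 105°): beam 1 = 5.6940 ≠ 0.5176 ✗
  (5.5, 4.5, 195°): beam 3 = 1.9319 ≠ 2.5882 ✗
  …
  (3.5, 4.5, 105°): r_1=0.5176, r_2=0.5176, r_3=2.5882 — all match ✓
Unique over the lattice → pose = (3.5, 4.5, 105°).

(x, y, θ) = (3.5, 4.5, 105°)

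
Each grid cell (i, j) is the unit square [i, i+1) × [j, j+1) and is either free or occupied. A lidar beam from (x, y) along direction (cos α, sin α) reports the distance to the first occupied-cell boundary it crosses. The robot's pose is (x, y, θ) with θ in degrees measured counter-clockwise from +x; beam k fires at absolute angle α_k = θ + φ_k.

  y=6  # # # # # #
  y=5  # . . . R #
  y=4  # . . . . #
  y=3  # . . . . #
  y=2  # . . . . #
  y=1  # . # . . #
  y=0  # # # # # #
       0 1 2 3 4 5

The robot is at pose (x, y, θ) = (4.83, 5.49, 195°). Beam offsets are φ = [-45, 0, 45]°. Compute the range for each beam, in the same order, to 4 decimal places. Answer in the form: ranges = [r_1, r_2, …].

beam 1: φ=-45°, α=150°
  direction (-0.8660, 0.5000); cell (4,5); t to first gridline: x 0.9584, y 1.0200 (then +1.1547 / +2.0000)
    (3,5) via x @ 0.9584
    (3,6) via y @ 1.0200  # hit
  → r_1 = 1.0200
beam 2: φ=0°, α=195°
  direction (-0.9659, -0.2588); cell (4,5); t to first gridline: x 0.8593, y 1.8932 (then +1.0353 / +3.8637)
    (3,5) via x @ 0.8593
    (3,4) via y @ 1.8932
    (2,4) via x @ 1.8946
    (1,4) via x @ 2.9298
    (0,4) via x @ 3.9651  # hit
  → r_2 = 3.9651
beam 3: φ=45°, α=240°
  direction (-0.5000, -0.8660); cell (4,5); t to first gridline: x 1.6600, y 0.5658 (then +2.0000 / +1.1547)
    (4,4) via y @ 0.5658
    (3,4) via x @ 1.6600
    (3,3) via y @ 1.7205
    (3,2) via y @ 2.8752
    (2,2) via x @ 3.6600
    (2,1) via y @ 4.0299  # hit
  → r_3 = 4.0299

ranges = [1.0200, 3.9651, 4.0299]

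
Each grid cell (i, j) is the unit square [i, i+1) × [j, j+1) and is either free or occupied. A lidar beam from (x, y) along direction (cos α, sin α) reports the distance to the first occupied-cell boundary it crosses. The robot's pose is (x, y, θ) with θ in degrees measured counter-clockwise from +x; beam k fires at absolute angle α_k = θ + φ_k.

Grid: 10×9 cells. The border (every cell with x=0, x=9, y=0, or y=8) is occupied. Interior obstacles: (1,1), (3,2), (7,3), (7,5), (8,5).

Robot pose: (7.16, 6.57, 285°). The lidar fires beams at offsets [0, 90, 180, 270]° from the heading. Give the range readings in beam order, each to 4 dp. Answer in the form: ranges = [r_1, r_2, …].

ranges = [0.5901, 1.9049, 1.4804, 6.3773]

beam 1: φ=0°, α=285°
  direction (0.2588, -0.9659); cell (7,6); t to first gridline: x 3.2455, y 0.5901 (then +3.8637 / +1.0353)
    (7,5) via y @ 0.5901  # hit
  → r_1 = 0.5901
beam 2: φ=90°, α=15°
  direction (0.9659, 0.2588); cell (7,6); t to first gridline: x 0.8696, y 1.6614 (then +1.0353 / +3.8637)
    (8,6) via x @ 0.8696
    (8,7) via y @ 1.6614
    (9,7) via x @ 1.9049  # hit
  → r_2 = 1.9049
beam 3: φ=180°, α=105°
  direction (-0.2588, 0.9659); cell (7,6); t to first gridline: x 0.6182, y 0.4452 (then +3.8637 / +1.0353)
    (7,7) via y @ 0.4452
    (6,7) via x @ 0.6182
    (6,8) via y @ 1.4804  # hit
  → r_3 = 1.4804
beam 4: φ=270°, α=195°
  direction (-0.9659, -0.2588); cell (7,6); t to first gridline: x 0.1656, y 2.2023 (then +1.0353 / +3.8637)
    (6,6) via x @ 0.1656
    (5,6) via x @ 1.2009
    (5,5) via y @ 2.2023
    (4,5) via x @ 2.2362
    (3,5) via x @ 3.2715
    (2,5) via x @ 4.3067
    (1,5) via x @ 5.3420
    (1,4) via y @ 6.0660
    (0,4) via x @ 6.3773  # hit
  → r_4 = 6.3773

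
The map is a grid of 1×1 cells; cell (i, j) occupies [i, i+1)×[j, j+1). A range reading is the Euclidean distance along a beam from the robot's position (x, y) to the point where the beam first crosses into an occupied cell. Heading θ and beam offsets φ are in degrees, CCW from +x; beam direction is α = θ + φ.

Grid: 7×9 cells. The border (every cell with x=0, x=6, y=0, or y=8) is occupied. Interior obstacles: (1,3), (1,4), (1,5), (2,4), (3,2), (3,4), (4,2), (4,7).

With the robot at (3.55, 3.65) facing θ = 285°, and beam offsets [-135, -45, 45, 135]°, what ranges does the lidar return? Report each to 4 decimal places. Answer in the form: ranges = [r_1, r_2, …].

ranges = [0.7000, 0.7506, 1.3000, 0.4041]

beam 1: φ=-135°, α=150°
  cosα=-0.8660 sinα=0.5000 | (3,3) | tMaxX 0.6351 tMaxY 0.7000 | tΔX 1.1547 tΔY 2.0000
    t=0.6351 [x] (2,3)
    t=0.7000 [y] (2,4) — stop
  → r_1 = 0.7000
beam 2: φ=-45°, α=240°
  cosα=-0.5000 sinα=-0.8660 | (3,3) | tMaxX 1.1000 tMaxY 0.7506 | tΔX 2.0000 tΔY 1.1547
    t=0.7506 [y] (3,2) — stop
  → r_2 = 0.7506
beam 3: φ=45°, α=330°
  cosα=0.8660 sinα=-0.5000 | (3,3) | tMaxX 0.5196 tMaxY 1.3000 | tΔX 1.1547 tΔY 2.0000
    t=0.5196 [x] (4,3)
    t=1.3000 [y] (4,2) — stop
  → r_3 = 1.3000
beam 4: φ=135°, α=60°
  cosα=0.5000 sinα=0.8660 | (3,3) | tMaxX 0.9000 tMaxY 0.4041 | tΔX 2.0000 tΔY 1.1547
    t=0.4041 [y] (3,4) — stop
  → r_4 = 0.4041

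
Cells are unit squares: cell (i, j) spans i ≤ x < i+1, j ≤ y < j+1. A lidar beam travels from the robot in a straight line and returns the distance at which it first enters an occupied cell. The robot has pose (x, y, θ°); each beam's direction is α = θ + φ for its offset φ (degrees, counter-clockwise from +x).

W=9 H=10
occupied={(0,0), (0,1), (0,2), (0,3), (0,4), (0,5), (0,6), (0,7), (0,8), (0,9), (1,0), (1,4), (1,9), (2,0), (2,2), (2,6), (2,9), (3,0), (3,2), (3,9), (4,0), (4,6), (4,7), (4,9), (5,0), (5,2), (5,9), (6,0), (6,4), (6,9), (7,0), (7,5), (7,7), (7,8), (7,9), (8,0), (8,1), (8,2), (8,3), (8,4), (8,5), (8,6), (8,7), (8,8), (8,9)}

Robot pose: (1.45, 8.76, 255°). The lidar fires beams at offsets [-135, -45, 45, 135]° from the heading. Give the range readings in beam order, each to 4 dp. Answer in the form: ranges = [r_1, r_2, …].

beam 1: φ=-135°, α=120°
  d=(-0.5000,0.8660)  start (1,8)  tX=0.9000 tY=0.2771  stride 1/|dx|=2.0000 1/|dy|=1.1547
    cross y-line → (1,9), t=0.2771 (wall)
  → r_1 = 0.2771
beam 2: φ=-45°, α=210°
  d=(-0.8660,-0.5000)  start (1,8)  tX=0.5196 tY=1.5200  stride 1/|dx|=1.1547 1/|dy|=2.0000
    cross x-line → (0,8), t=0.5196 (wall)
  → r_2 = 0.5196
beam 3: φ=45°, α=300°
  d=(0.5000,-0.8660)  start (1,8)  tX=1.1000 tY=0.8776  stride 1/|dx|=2.0000 1/|dy|=1.1547
    cross y-line → (1,7), t=0.8776
    cross x-line → (2,7), t=1.1000
    cross y-line → (2,6), t=2.0323 (wall)
  → r_3 = 2.0323
beam 4: φ=135°, α=30°
  d=(0.8660,0.5000)  start (1,8)  tX=0.6351 tY=0.4800  stride 1/|dx|=1.1547 1/|dy|=2.0000
    cross y-line → (1,9), t=0.4800 (wall)
  → r_4 = 0.4800

ranges = [0.2771, 0.5196, 2.0323, 0.4800]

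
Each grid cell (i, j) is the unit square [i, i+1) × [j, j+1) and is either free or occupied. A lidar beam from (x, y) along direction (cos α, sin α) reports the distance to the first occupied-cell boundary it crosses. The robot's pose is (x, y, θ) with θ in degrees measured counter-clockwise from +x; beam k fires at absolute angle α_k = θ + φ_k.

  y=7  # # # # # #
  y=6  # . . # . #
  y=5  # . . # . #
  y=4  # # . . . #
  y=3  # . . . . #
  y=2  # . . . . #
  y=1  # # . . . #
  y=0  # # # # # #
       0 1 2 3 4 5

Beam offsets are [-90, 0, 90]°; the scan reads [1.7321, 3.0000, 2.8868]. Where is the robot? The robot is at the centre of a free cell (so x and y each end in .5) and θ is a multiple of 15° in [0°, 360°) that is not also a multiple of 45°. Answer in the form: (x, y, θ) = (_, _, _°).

The pose lattice has 20·16 = 320 candidates. Test each by forward raycasting.
  (1.5, 2.5, 15°): beam 1 = 0.5176 ≠ 1.7321 ✗
  (1.5, 3.5, 240°): beam 1 = 0.5774 ≠ 1.7321 ✗
  (2.5, 3.5, 210°): beam 1 = 1.0000 ≠ 1.7321 ✗
  (2.5, 1.5, 195°): beam 1 = 2.5882 ≠ 1.7321 ✗
  (4.5, 6.5, 330°): beam 1 = 1.0000 ≠ 1.7321 ✗
  …
  (3.5, 2.5, 60°): r_1=1.7321, r_2=3.0000, r_3=2.8868 — all match ✓
No second candidate reproduces the full scan.

(x, y, θ) = (3.5, 2.5, 60°)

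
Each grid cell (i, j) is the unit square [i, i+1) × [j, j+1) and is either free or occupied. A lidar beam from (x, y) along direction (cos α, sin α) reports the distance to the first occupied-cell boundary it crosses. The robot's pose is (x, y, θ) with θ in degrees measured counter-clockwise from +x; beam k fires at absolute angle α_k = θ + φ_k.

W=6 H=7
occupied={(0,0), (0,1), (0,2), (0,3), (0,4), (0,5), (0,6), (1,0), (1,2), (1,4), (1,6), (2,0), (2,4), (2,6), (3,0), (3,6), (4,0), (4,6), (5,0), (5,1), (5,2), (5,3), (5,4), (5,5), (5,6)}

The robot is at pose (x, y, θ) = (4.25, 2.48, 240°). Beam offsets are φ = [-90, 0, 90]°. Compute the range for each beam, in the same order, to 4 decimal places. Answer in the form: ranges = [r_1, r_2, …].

beam 1: φ=-90°, α=150°
  cosα=-0.8660 sinα=0.5000 | (4,2) | tMaxX 0.2887 tMaxY 1.0400 | tΔX 1.1547 tΔY 2.0000
    t=0.2887 [x] (3,2)
    t=1.0400 [y] (3,3)
    t=1.4434 [x] (2,3)
    t=2.5981 [x] (1,3)
    t=3.0400 [y] (1,4) — stop
  → r_1 = 3.0400
beam 2: φ=0°, α=240°
  cosα=-0.5000 sinα=-0.8660 | (4,2) | tMaxX 0.5000 tMaxY 0.5543 | tΔX 2.0000 tΔY 1.1547
    t=0.5000 [x] (3,2)
    t=0.5543 [y] (3,1)
    t=1.7090 [y] (3,0) — stop
  → r_2 = 1.7090
beam 3: φ=90°, α=330°
  cosα=0.8660 sinα=-0.5000 | (4,2) | tMaxX 0.8660 tMaxY 0.9600 | tΔX 1.1547 tΔY 2.0000
    t=0.8660 [x] (5,2) — stop
  → r_3 = 0.8660

ranges = [3.0400, 1.7090, 0.8660]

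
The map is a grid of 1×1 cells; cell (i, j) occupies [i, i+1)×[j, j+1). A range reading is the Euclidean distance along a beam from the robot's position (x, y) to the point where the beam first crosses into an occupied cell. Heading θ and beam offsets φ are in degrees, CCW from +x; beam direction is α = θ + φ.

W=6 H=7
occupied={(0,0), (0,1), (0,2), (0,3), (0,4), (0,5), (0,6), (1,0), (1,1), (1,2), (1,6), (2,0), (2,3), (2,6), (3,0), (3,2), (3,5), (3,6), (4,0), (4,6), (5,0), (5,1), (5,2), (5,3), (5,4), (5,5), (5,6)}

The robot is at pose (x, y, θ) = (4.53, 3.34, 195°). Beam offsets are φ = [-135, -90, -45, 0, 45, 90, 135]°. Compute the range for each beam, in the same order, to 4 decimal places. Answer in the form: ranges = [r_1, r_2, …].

beam 1: φ=-135°, α=60°
  cosα=0.5000 sinα=0.8660 | (4,3) | tMaxX 0.9400 tMaxY 0.7621 | tΔX 2.0000 tΔY 1.1547
    t=0.7621 [y] (4,4)
    t=0.9400 [x] (5,4) — stop
  → r_1 = 0.9400
beam 2: φ=-90°, α=105°
  cosα=-0.2588 sinα=0.9659 | (4,3) | tMaxX 2.0478 tMaxY 0.6833 | tΔX 3.8637 tΔY 1.0353
    t=0.6833 [y] (4,4)
    t=1.7186 [y] (4,5)
    t=2.0478 [x] (3,5) — stop
  → r_2 = 2.0478
beam 3: φ=-45°, α=150°
  cosα=-0.8660 sinα=0.5000 | (4,3) | tMaxX 0.6120 tMaxY 1.3200 | tΔX 1.1547 tΔY 2.0000
    t=0.6120 [x] (3,3)
    t=1.3200 [y] (3,4)
    t=1.7667 [x] (2,4)
    t=2.9214 [x] (1,4)
    t=3.3200 [y] (1,5)
    t=4.0761 [x] (0,5) — stop
  → r_3 = 4.0761
beam 4: φ=0°, α=195°
  cosα=-0.9659 sinα=-0.2588 | (4,3) | tMaxX 0.5487 tMaxY 1.3137 | tΔX 1.0353 tΔY 3.8637
    t=0.5487 [x] (3,3)
    t=1.3137 [y] (3,2) — stop
  → r_4 = 1.3137
beam 5: φ=45°, α=240°
  cosα=-0.5000 sinα=-0.8660 | (4,3) | tMaxX 1.0600 tMaxY 0.3926 | tΔX 2.0000 tΔY 1.1547
    t=0.3926 [y] (4,2)
    t=1.0600 [x] (3,2) — stop
  → r_5 = 1.0600
beam 6: φ=90°, α=285°
  cosα=0.2588 sinα=-0.9659 | (4,3) | tMaxX 1.8159 tMaxY 0.3520 | tΔX 3.8637 tΔY 1.0353
    t=0.3520 [y] (4,2)
    t=1.3873 [y] (4,1)
    t=1.8159 [x] (5,1) — stop
  → r_6 = 1.8159
beam 7: φ=135°, α=330°
  cosα=0.8660 sinα=-0.5000 | (4,3) | tMaxX 0.5427 tMaxY 0.6800 | tΔX 1.1547 tΔY 2.0000
    t=0.5427 [x] (5,3) — stop
  → r_7 = 0.5427

ranges = [0.9400, 2.0478, 4.0761, 1.3137, 1.0600, 1.8159, 0.5427]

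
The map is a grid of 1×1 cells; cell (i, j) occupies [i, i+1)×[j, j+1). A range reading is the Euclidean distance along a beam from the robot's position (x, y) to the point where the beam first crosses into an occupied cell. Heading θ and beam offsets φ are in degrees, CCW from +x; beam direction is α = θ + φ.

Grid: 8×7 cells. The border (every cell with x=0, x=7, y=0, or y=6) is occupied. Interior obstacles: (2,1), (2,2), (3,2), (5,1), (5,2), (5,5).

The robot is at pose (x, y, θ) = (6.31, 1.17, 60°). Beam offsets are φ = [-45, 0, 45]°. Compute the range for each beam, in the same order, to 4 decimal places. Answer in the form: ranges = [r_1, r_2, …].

beam 1: φ=-45°, α=15°
  cosα=0.9659 sinα=0.2588 | (6,1) | tMaxX 0.7143 tMaxY 3.2069 | tΔX 1.0353 tΔY 3.8637
    t=0.7143 [x] (7,1) — stop
  → r_1 = 0.7143
beam 2: φ=0°, α=60°
  cosα=0.5000 sinα=0.8660 | (6,1) | tMaxX 1.3800 tMaxY 0.9584 | tΔX 2.0000 tΔY 1.1547
    t=0.9584 [y] (6,2)
    t=1.3800 [x] (7,2) — stop
  → r_2 = 1.3800
beam 3: φ=45°, α=105°
  cosα=-0.2588 sinα=0.9659 | (6,1) | tMaxX 1.1977 tMaxY 0.8593 | tΔX 3.8637 tΔY 1.0353
    t=0.8593 [y] (6,2)
    t=1.1977 [x] (5,2) — stop
  → r_3 = 1.1977

ranges = [0.7143, 1.3800, 1.1977]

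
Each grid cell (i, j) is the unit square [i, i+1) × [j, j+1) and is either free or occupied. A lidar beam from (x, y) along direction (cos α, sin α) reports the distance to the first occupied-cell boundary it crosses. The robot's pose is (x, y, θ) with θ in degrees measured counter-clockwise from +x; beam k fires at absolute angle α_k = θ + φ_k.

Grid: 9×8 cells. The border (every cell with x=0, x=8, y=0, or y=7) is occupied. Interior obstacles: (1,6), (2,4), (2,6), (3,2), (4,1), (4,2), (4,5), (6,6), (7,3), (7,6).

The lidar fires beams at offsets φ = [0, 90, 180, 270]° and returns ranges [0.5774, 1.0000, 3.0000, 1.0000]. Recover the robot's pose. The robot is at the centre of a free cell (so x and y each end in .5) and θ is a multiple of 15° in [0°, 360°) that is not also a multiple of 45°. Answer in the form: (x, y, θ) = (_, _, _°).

(x, y, θ) = (2.5, 1.5, 300°)

Enumerate (i+0.5, j+0.5, θ) over the 32 free cells and 16 admissible headings. For each, cast all 4 beams and compare to the given ranges.
  (5.5, 2.5, 345°): beam 1 = 2.5882 ≠ 0.5774 ✗
  (3.5, 1.5, 330°): beam 2 = 0.5774 ≠ 1.0000 ✗
  (6.5, 2.5, 30°): beam 1 = 1.0000 ≠ 0.5774 ✗
  …
  (2.5, 1.5, 300°): r_1=0.5774, r_2=1.0000, r_3=3.0000, r_4=1.0000 — all match ✓
Unique over the lattice → pose = (2.5, 1.5, 300°).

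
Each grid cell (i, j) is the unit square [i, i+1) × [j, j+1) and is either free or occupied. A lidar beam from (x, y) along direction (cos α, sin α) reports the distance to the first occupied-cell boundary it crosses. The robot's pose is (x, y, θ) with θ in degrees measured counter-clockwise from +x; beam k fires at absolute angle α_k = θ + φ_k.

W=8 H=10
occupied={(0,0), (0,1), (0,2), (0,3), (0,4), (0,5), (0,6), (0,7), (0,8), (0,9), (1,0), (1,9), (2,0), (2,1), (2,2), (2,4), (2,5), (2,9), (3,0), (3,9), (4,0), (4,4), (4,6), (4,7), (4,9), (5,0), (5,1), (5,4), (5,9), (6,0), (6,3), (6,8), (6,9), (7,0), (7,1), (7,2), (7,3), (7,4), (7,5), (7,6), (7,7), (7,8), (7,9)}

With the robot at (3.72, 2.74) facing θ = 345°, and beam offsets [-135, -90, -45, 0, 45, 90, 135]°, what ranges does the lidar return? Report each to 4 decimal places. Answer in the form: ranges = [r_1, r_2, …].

beam 1: φ=-135°, α=210°
  dir = (cos 210°, sin 210°) = (-0.8660, -0.5000); from cell (3,2)
  next x-line at t=0.8314, next y-line at t=1.4800; Δt_x=1.1547, Δt_y=2.0000
    x: enter (2,2) at t=0.8314 ← occupied
  → r_1 = 0.8314
beam 2: φ=-90°, α=255°
  dir = (cos 255°, sin 255°) = (-0.2588, -0.9659); from cell (3,2)
  next x-line at t=2.7819, next y-line at t=0.7661; Δt_x=3.8637, Δt_y=1.0353
    y: enter (3,1) at t=0.7661
    y: enter (3,0) at t=1.8014 ← occupied
  → r_2 = 1.8014
beam 3: φ=-45°, α=300°
  dir = (cos 300°, sin 300°) = (0.5000, -0.8660); from cell (3,2)
  next x-line at t=0.5600, next y-line at t=0.8545; Δt_x=2.0000, Δt_y=1.1547
    x: enter (4,2) at t=0.5600
    y: enter (4,1) at t=0.8545
    y: enter (4,0) at t=2.0092 ← occupied
  → r_3 = 2.0092
beam 4: φ=0°, α=345°
  dir = (cos 345°, sin 345°) = (0.9659, -0.2588); from cell (3,2)
  next x-line at t=0.2899, next y-line at t=2.8591; Δt_x=1.0353, Δt_y=3.8637
    x: enter (4,2) at t=0.2899
    x: enter (5,2) at t=1.3252
    x: enter (6,2) at t=2.3604
    y: enter (6,1) at t=2.8591
    x: enter (7,1) at t=3.3957 ← occupied
  → r_4 = 3.3957
beam 5: φ=45°, α=30°
  dir = (cos 30°, sin 30°) = (0.8660, 0.5000); from cell (3,2)
  next x-line at t=0.3233, next y-line at t=0.5200; Δt_x=1.1547, Δt_y=2.0000
    x: enter (4,2) at t=0.3233
    y: enter (4,3) at t=0.5200
    x: enter (5,3) at t=1.4780
    y: enter (5,4) at t=2.5200 ← occupied
  → r_5 = 2.5200
beam 6: φ=90°, α=75°
  dir = (cos 75°, sin 75°) = (0.2588, 0.9659); from cell (3,2)
  next x-line at t=1.0818, next y-line at t=0.2692; Δt_x=3.8637, Δt_y=1.0353
    y: enter (3,3) at t=0.2692
    x: enter (4,3) at t=1.0818
    y: enter (4,4) at t=1.3044 ← occupied
  → r_6 = 1.3044
beam 7: φ=135°, α=120°
  dir = (cos 120°, sin 120°) = (-0.5000, 0.8660); from cell (3,2)
  next x-line at t=1.4400, next y-line at t=0.3002; Δt_x=2.0000, Δt_y=1.1547
    y: enter (3,3) at t=0.3002
    x: enter (2,3) at t=1.4400
    y: enter (2,4) at t=1.4549 ← occupied
  → r_7 = 1.4549

ranges = [0.8314, 1.8014, 2.0092, 3.3957, 2.5200, 1.3044, 1.4549]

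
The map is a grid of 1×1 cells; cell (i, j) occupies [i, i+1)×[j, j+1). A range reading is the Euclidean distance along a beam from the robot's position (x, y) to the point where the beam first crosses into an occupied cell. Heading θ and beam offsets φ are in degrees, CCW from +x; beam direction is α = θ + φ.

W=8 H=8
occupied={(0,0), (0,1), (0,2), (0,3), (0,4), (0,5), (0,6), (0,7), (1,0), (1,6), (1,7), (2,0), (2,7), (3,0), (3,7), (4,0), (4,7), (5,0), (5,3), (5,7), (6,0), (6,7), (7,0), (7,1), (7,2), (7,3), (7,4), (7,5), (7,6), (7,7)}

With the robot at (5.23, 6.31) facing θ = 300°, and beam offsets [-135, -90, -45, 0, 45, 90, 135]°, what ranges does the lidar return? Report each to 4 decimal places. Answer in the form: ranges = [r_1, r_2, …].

ranges = [2.6660, 4.8844, 5.4973, 3.5400, 1.8324, 1.3800, 0.7143]

beam 1: φ=-135°, α=165°
  cosα=-0.9659 sinα=0.2588 | (5,6) | tMaxX 0.2381 tMaxY 2.6660 | tΔX 1.0353 tΔY 3.8637
    t=0.2381 [x] (4,6)
    t=1.2734 [x] (3,6)
    t=2.3087 [x] (2,6)
    t=2.6660 [y] (2,7) — stop
  → r_1 = 2.6660
beam 2: φ=-90°, α=210°
  cosα=-0.8660 sinα=-0.5000 | (5,6) | tMaxX 0.2656 tMaxY 0.6200 | tΔX 1.1547 tΔY 2.0000
    t=0.2656 [x] (4,6)
    t=0.6200 [y] (4,5)
    t=1.4203 [x] (3,5)
    t=2.5750 [x] (2,5)
    t=2.6200 [y] (2,4)
    t=3.7297 [x] (1,4)
    t=4.6200 [y] (1,3)
    t=4.8844 [x] (0,3) — stop
  → r_2 = 4.8844
beam 3: φ=-45°, α=255°
  cosα=-0.2588 sinα=-0.9659 | (5,6) | tMaxX 0.8887 tMaxY 0.3209 | tΔX 3.8637 tΔY 1.0353
    t=0.3209 [y] (5,5)
    t=0.8887 [x] (4,5)
    t=1.3562 [y] (4,4)
    t=2.3915 [y] (4,3)
    t=3.4268 [y] (4,2)
    t=4.4620 [y] (4,1)
    t=4.7524 [x] (3,1)
    t=5.4973 [y] (3,0) — stop
  → r_3 = 5.4973
beam 4: φ=0°, α=300°
  cosα=0.5000 sinα=-0.8660 | (5,6) | tMaxX 1.5400 tMaxY 0.3580 | tΔX 2.0000 tΔY 1.1547
    t=0.3580 [y] (5,5)
    t=1.5127 [y] (5,4)
    t=1.5400 [x] (6,4)
    t=2.6674 [y] (6,3)
    t=3.5400 [x] (7,3) — stop
  → r_4 = 3.5400
beam 5: φ=45°, α=345°
  cosα=0.9659 sinα=-0.2588 | (5,6) | tMaxX 0.7972 tMaxY 1.1977 | tΔX 1.0353 tΔY 3.8637
    t=0.7972 [x] (6,6)
    t=1.1977 [y] (6,5)
    t=1.8324 [x] (7,5) — stop
  → r_5 = 1.8324
beam 6: φ=90°, α=30°
  cosα=0.8660 sinα=0.5000 | (5,6) | tMaxX 0.8891 tMaxY 1.3800 | tΔX 1.1547 tΔY 2.0000
    t=0.8891 [x] (6,6)
    t=1.3800 [y] (6,7) — stop
  → r_6 = 1.3800
beam 7: φ=135°, α=75°
  cosα=0.2588 sinα=0.9659 | (5,6) | tMaxX 2.9751 tMaxY 0.7143 | tΔX 3.8637 tΔY 1.0353
    t=0.7143 [y] (5,7) — stop
  → r_7 = 0.7143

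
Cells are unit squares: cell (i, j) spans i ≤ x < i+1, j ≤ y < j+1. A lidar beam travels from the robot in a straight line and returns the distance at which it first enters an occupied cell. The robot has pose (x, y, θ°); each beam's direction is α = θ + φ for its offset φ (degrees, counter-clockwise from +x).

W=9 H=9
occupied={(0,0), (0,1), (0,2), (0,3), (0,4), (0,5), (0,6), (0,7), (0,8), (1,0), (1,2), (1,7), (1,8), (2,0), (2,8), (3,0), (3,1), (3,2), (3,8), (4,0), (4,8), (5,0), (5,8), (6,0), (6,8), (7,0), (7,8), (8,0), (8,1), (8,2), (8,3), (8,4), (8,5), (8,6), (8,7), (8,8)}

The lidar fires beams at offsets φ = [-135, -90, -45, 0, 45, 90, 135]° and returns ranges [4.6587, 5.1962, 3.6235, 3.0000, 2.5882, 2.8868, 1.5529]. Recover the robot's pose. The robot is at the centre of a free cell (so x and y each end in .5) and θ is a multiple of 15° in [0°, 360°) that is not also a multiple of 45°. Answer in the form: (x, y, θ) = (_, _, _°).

(x, y, θ) = (3.5, 4.5, 120°)

Candidates: 45 free-cell centres × 16 headings = 720 poses. Raycast each; keep the one whose scan matches to 4 dp.
  (6.5, 2.5, 30°): beam 1 = 1.5529 ≠ 4.6587 ✗
  (6.5, 7.5, 210°): beam 1 = 0.5176 ≠ 4.6587 ✗
  (1.5, 4.5, 15°): beam 1 = 1.0000 ≠ 4.6587 ✗
  …
  (3.5, 4.5, 120°): r_1=4.6587, r_2=5.1962, r_3=3.6235, r_4=3.0000, r_5=2.5882, r_6=2.8868, r_7=1.5529 — all match ✓
No second candidate reproduces the full scan.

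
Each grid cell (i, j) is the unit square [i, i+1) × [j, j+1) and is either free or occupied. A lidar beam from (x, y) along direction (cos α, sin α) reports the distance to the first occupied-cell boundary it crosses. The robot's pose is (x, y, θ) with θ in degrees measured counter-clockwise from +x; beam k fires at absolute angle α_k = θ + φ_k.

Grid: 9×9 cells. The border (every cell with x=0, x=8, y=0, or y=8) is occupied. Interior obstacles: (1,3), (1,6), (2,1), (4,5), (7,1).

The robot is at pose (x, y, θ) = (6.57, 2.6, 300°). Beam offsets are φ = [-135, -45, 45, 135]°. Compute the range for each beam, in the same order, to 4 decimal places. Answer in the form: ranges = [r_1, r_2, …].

beam 1: φ=-135°, α=165°
  dir = (cos 165°, sin 165°) = (-0.9659, 0.2588); from cell (6,2)
  next x-line at t=0.5901, next y-line at t=1.5455; Δt_x=1.0353, Δt_y=3.8637
    x: enter (5,2) at t=0.5901
    y: enter (5,3) at t=1.5455
    x: enter (4,3) at t=1.6254
    x: enter (3,3) at t=2.6607
    x: enter (2,3) at t=3.6959
    x: enter (1,3) at t=4.7312 ← occupied
  → r_1 = 4.7312
beam 2: φ=-45°, α=255°
  dir = (cos 255°, sin 255°) = (-0.2588, -0.9659); from cell (6,2)
  next x-line at t=2.2023, next y-line at t=0.6212; Δt_x=3.8637, Δt_y=1.0353
    y: enter (6,1) at t=0.6212
    y: enter (6,0) at t=1.6564 ← occupied
  → r_2 = 1.6564
beam 3: φ=45°, α=345°
  dir = (cos 345°, sin 345°) = (0.9659, -0.2588); from cell (6,2)
  next x-line at t=0.4452, next y-line at t=2.3182; Δt_x=1.0353, Δt_y=3.8637
    x: enter (7,2) at t=0.4452
    x: enter (8,2) at t=1.4804 ← occupied
  → r_3 = 1.4804
beam 4: φ=135°, α=75°
  dir = (cos 75°, sin 75°) = (0.2588, 0.9659); from cell (6,2)
  next x-line at t=1.6614, next y-line at t=0.4141; Δt_x=3.8637, Δt_y=1.0353
    y: enter (6,3) at t=0.4141
    y: enter (6,4) at t=1.4494
    x: enter (7,4) at t=1.6614
    y: enter (7,5) at t=2.4847
    y: enter (7,6) at t=3.5199
    y: enter (7,7) at t=4.5552
    x: enter (8,7) at t=5.5251 ← occupied
  → r_4 = 5.5251

ranges = [4.7312, 1.6564, 1.4804, 5.5251]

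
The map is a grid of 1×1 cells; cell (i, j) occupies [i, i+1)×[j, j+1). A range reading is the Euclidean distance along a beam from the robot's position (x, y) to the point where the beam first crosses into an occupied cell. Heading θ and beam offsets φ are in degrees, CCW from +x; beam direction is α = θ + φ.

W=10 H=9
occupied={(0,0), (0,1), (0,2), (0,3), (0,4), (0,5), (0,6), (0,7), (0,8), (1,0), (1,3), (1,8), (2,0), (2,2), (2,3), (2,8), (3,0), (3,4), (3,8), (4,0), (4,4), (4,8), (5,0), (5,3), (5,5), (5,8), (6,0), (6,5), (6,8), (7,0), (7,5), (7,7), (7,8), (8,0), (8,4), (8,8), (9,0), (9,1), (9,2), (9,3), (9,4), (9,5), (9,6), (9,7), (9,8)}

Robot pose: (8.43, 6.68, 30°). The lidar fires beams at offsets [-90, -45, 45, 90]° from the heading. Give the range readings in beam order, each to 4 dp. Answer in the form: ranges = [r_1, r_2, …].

beam 1: φ=-90°, α=300°
  direction (0.5000, -0.8660); cell (8,6); t to first gridline: x 1.1400, y 0.7852 (then +2.0000 / +1.1547)
    (8,5) via y @ 0.7852
    (9,5) via x @ 1.1400  # hit
  → r_1 = 1.1400
beam 2: φ=-45°, α=345°
  direction (0.9659, -0.2588); cell (8,6); t to first gridline: x 0.5901, y 2.6273 (then +1.0353 / +3.8637)
    (9,6) via x @ 0.5901  # hit
  → r_2 = 0.5901
beam 3: φ=45°, α=75°
  direction (0.2588, 0.9659); cell (8,6); t to first gridline: x 2.2023, y 0.3313 (then +3.8637 / +1.0353)
    (8,7) via y @ 0.3313
    (8,8) via y @ 1.3666  # hit
  → r_3 = 1.3666
beam 4: φ=90°, α=120°
  direction (-0.5000, 0.8660); cell (8,6); t to first gridline: x 0.8600, y 0.3695 (then +2.0000 / +1.1547)
    (8,7) via y @ 0.3695
    (7,7) via x @ 0.8600  # hit
  → r_4 = 0.8600

ranges = [1.1400, 0.5901, 1.3666, 0.8600]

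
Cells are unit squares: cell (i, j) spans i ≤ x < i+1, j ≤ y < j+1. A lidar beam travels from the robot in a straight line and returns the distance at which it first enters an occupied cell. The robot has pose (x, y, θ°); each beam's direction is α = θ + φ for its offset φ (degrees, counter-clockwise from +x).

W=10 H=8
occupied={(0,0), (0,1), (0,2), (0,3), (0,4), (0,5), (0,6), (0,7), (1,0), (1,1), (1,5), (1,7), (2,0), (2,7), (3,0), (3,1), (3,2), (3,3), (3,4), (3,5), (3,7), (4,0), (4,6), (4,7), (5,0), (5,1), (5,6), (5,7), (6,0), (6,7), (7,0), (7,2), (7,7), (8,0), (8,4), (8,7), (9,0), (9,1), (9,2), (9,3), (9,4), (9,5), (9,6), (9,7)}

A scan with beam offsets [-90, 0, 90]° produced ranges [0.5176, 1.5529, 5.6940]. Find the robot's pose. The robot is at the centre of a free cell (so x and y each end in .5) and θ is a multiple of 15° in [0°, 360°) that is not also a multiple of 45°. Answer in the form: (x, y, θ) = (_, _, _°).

Candidates: 36 free-cell centres × 16 headings = 576 poses. Raycast each; keep the one whose scan matches to 4 dp.
  (6.5, 2.5, 165°): beam 1 = 4.6587 ≠ 0.5176 ✗
  (5.5, 3.5, 285°): beam 1 = 1.5529 ≠ 0.5176 ✗
  (4.5, 2.5, 75°): beam 1 = 4.6587 ≠ 0.5176 ✗
  (7.5, 6.5, 240°): beam 1 = 1.0000 ≠ 0.5176 ✗
  (6.5, 5.5, 105°): beam 1 = 2.5882 ≠ 0.5176 ✗
  …
  (7.5, 6.5, 165°): r_1=0.5176, r_2=1.5529, r_3=5.6940 — all match ✓
Unique over the lattice → pose = (7.5, 6.5, 165°).

(x, y, θ) = (7.5, 6.5, 165°)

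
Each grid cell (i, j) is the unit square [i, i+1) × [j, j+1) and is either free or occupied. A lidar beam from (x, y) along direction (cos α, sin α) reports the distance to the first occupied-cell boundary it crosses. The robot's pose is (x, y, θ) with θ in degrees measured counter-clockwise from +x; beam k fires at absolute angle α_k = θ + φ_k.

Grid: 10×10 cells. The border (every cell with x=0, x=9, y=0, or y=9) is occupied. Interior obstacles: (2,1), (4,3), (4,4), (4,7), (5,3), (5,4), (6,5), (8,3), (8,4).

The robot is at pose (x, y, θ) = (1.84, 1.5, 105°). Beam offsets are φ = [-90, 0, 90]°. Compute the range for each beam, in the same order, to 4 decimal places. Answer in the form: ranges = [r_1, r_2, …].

beam 1: φ=-90°, α=15°
  d=(0.9659,0.2588)  start (1,1)  tX=0.1656 tY=1.9319  stride 1/|dx|=1.0353 1/|dy|=3.8637
    cross x-line → (2,1), t=0.1656 (wall)
  → r_1 = 0.1656
beam 2: φ=0°, α=105°
  d=(-0.2588,0.9659)  start (1,1)  tX=3.2455 tY=0.5176  stride 1/|dx|=3.8637 1/|dy|=1.0353
    cross y-line → (1,2), t=0.5176
    cross y-line → (1,3), t=1.5529
    cross y-line → (1,4), t=2.5882
    cross x-line → (0,4), t=3.2455 (wall)
  → r_2 = 3.2455
beam 3: φ=90°, α=195°
  d=(-0.9659,-0.2588)  start (1,1)  tX=0.8696 tY=1.9319  stride 1/|dx|=1.0353 1/|dy|=3.8637
    cross x-line → (0,1), t=0.8696 (wall)
  → r_3 = 0.8696

ranges = [0.1656, 3.2455, 0.8696]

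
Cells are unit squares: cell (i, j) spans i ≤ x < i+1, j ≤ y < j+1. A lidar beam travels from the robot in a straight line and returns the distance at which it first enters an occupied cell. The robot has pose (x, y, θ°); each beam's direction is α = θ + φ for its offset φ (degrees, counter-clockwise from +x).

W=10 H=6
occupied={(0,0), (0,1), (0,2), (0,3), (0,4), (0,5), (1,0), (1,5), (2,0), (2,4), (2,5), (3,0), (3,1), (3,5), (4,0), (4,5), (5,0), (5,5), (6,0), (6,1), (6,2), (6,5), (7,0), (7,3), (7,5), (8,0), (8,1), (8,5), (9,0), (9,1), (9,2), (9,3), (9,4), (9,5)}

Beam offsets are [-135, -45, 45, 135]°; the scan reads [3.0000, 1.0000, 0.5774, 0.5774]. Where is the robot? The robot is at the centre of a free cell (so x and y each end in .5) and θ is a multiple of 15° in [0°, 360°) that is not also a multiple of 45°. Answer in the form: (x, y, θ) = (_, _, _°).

(x, y, θ) = (2.5, 1.5, 255°)

Candidates: 26 free-cell centres × 16 headings = 416 poses. Raycast each; keep the one whose scan matches to 4 dp.
  (7.5, 4.5, 150°): beam 1 = 1.5529 ≠ 3.0000 ✗
  (7.5, 2.5, 300°): beam 1 = 0.5176 ≠ 3.0000 ✗
  (5.5, 2.5, 105°): beam 1 = 0.5774 ≠ 3.0000 ✗
  (1.5, 1.5, 150°): beam 1 = 1.5529 ≠ 3.0000 ✗
  …
  (2.5, 1.5, 255°): r_1=3.0000, r_2=1.0000, r_3=0.5774, r_4=0.5774 — all match ✓
No second candidate reproduces the full scan.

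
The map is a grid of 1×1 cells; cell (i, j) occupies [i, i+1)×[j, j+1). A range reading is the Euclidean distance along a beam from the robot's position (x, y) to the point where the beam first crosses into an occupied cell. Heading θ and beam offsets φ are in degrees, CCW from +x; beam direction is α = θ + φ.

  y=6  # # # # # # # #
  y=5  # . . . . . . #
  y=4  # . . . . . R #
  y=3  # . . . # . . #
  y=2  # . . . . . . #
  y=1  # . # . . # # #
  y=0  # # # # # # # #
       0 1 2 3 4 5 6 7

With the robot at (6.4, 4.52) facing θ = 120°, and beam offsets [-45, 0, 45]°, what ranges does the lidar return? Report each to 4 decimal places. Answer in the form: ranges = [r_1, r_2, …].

beam 1: φ=-45°, α=75°
  dir = (cos 75°, sin 75°) = (0.2588, 0.9659); from cell (6,4)
  next x-line at t=2.3182, next y-line at t=0.4969; Δt_x=3.8637, Δt_y=1.0353
    y: enter (6,5) at t=0.4969
    y: enter (6,6) at t=1.5322 ← occupied
  → r_1 = 1.5322
beam 2: φ=0°, α=120°
  dir = (cos 120°, sin 120°) = (-0.5000, 0.8660); from cell (6,4)
  next x-line at t=0.8000, next y-line at t=0.5543; Δt_x=2.0000, Δt_y=1.1547
    y: enter (6,5) at t=0.5543
    x: enter (5,5) at t=0.8000
    y: enter (5,6) at t=1.7090 ← occupied
  → r_2 = 1.7090
beam 3: φ=45°, α=165°
  dir = (cos 165°, sin 165°) = (-0.9659, 0.2588); from cell (6,4)
  next x-line at t=0.4141, next y-line at t=1.8546; Δt_x=1.0353, Δt_y=3.8637
    x: enter (5,4) at t=0.4141
    x: enter (4,4) at t=1.4494
    y: enter (4,5) at t=1.8546
    x: enter (3,5) at t=2.4847
    x: enter (2,5) at t=3.5199
    x: enter (1,5) at t=4.5552
    x: enter (0,5) at t=5.5905 ← occupied
  → r_3 = 5.5905

ranges = [1.5322, 1.7090, 5.5905]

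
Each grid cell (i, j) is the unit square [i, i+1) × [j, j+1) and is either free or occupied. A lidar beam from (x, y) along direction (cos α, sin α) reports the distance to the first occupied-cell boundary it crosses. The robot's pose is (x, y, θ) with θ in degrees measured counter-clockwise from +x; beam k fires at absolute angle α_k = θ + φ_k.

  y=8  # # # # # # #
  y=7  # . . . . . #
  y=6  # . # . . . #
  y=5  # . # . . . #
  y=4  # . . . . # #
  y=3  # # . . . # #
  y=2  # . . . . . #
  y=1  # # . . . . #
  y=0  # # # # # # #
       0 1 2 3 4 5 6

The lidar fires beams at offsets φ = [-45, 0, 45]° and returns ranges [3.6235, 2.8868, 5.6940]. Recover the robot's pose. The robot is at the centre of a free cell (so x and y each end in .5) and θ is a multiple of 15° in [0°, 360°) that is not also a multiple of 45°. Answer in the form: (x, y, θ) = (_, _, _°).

(x, y, θ) = (2.5, 2.5, 30°)

The pose lattice has 29·16 = 464 candidates. Test each by forward raycasting.
  (5.5, 5.5, 240°): beam 1 = 4.6587 ≠ 3.6235 ✗
  (5.5, 5.5, 195°): beam 1 = 2.8868 ≠ 3.6235 ✗
  (1.5, 4.5, 345°): beam 1 = 0.5774 ≠ 3.6235 ✗
  …
  (2.5, 2.5, 30°): r_1=3.6235, r_2=2.8868, r_3=5.6940 — all match ✓
Unique over the lattice → pose = (2.5, 2.5, 30°).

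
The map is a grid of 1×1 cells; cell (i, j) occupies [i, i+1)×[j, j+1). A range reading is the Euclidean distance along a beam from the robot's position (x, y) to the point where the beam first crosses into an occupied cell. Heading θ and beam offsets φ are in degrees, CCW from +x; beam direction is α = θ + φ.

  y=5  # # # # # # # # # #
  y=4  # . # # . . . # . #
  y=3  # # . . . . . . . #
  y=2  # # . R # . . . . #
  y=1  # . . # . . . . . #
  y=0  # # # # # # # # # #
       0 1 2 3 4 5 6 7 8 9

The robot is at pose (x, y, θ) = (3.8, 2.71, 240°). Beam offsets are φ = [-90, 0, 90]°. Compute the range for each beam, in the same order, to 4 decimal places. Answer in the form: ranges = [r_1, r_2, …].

beam 1: φ=-90°, α=150°
  direction (-0.8660, 0.5000); cell (3,2); t to first gridline: x 0.9238, y 0.5800 (then +1.1547 / +2.0000)
    (3,3) via y @ 0.5800
    (2,3) via x @ 0.9238
    (1,3) via x @ 2.0785  # hit
  → r_1 = 2.0785
beam 2: φ=0°, α=240°
  direction (-0.5000, -0.8660); cell (3,2); t to first gridline: x 1.6000, y 0.8198 (then +2.0000 / +1.1547)
    (3,1) via y @ 0.8198  # hit
  → r_2 = 0.8198
beam 3: φ=90°, α=330°
  direction (0.8660, -0.5000); cell (3,2); t to first gridline: x 0.2309, y 1.4200 (then +1.1547 / +2.0000)
    (4,2) via x @ 0.2309  # hit
  → r_3 = 0.2309

ranges = [2.0785, 0.8198, 0.2309]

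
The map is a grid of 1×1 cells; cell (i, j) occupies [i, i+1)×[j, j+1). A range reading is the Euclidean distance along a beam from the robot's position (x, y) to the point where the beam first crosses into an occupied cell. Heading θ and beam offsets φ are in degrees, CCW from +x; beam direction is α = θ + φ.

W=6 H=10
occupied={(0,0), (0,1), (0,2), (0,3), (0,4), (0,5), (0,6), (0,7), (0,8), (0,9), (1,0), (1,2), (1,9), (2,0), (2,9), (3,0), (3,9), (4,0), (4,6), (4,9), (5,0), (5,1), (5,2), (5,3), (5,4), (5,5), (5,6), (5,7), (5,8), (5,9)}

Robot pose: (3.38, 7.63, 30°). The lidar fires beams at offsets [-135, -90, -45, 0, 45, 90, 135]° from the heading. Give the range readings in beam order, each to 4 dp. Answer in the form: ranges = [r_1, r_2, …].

beam 1: φ=-135°, α=255°
  direction (-0.2588, -0.9659); cell (3,7); t to first gridline: x 1.4682, y 0.6522 (then +3.8637 / +1.0353)
    (3,6) via y @ 0.6522
    (2,6) via x @ 1.4682
    (2,5) via y @ 1.6875
    (2,4) via y @ 2.7228
    (2,3) via y @ 3.7581
    (2,2) via y @ 4.7933
    (1,2) via x @ 5.3319  # hit
  → r_1 = 5.3319
beam 2: φ=-90°, α=300°
  direction (0.5000, -0.8660); cell (3,7); t to first gridline: x 1.2400, y 0.7275 (then +2.0000 / +1.1547)
    (3,6) via y @ 0.7275
    (4,6) via x @ 1.2400  # hit
  → r_2 = 1.2400
beam 3: φ=-45°, α=345°
  direction (0.9659, -0.2588); cell (3,7); t to first gridline: x 0.6419, y 2.4341 (then +1.0353 / +3.8637)
    (4,7) via x @ 0.6419
    (5,7) via x @ 1.6771  # hit
  → r_3 = 1.6771
beam 4: φ=0°, α=30°
  direction (0.8660, 0.5000); cell (3,7); t to first gridline: x 0.7159, y 0.7400 (then +1.1547 / +2.0000)
    (4,7) via x @ 0.7159
    (4,8) via y @ 0.7400
    (5,8) via x @ 1.8706  # hit
  → r_4 = 1.8706
beam 5: φ=45°, α=75°
  direction (0.2588, 0.9659); cell (3,7); t to first gridline: x 2.3955, y 0.3831 (then +3.8637 / +1.0353)
    (3,8) via y @ 0.3831
    (3,9) via y @ 1.4183  # hit
  → r_5 = 1.4183
beam 6: φ=90°, α=120°
  direction (-0.5000, 0.8660); cell (3,7); t to first gridline: x 0.7600, y 0.4272 (then +2.0000 / +1.1547)
    (3,8) via y @ 0.4272
    (2,8) via x @ 0.7600
    (2,9) via y @ 1.5819  # hit
  → r_6 = 1.5819
beam 7: φ=135°, α=165°
  direction (-0.9659, 0.2588); cell (3,7); t to first gridline: x 0.3934, y 1.4296 (then +1.0353 / +3.8637)
    (2,7) via x @ 0.3934
    (1,7) via x @ 1.4287
    (1,8) via y @ 1.4296
    (0,8) via x @ 2.4640  # hit
  → r_7 = 2.4640

ranges = [5.3319, 1.2400, 1.6771, 1.8706, 1.4183, 1.5819, 2.4640]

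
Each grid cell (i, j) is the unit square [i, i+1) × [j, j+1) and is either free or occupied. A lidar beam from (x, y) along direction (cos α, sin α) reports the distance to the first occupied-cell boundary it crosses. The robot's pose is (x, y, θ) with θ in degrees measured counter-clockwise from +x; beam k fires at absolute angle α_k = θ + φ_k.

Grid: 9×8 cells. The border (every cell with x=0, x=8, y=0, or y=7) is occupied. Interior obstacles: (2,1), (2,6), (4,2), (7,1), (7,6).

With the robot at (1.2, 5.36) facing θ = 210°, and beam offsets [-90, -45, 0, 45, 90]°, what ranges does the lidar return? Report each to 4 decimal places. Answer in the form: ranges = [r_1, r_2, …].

ranges = [0.4000, 0.2071, 0.2309, 0.7727, 5.0345]

beam 1: φ=-90°, α=120°
  direction (-0.5000, 0.8660); cell (1,5); t to first gridline: x 0.4000, y 0.7390 (then +2.0000 / +1.1547)
    (0,5) via x @ 0.4000  # hit
  → r_1 = 0.4000
beam 2: φ=-45°, α=165°
  direction (-0.9659, 0.2588); cell (1,5); t to first gridline: x 0.2071, y 2.4728 (then +1.0353 / +3.8637)
    (0,5) via x @ 0.2071  # hit
  → r_2 = 0.2071
beam 3: φ=0°, α=210°
  direction (-0.8660, -0.5000); cell (1,5); t to first gridline: x 0.2309, y 0.7200 (then +1.1547 / +2.0000)
    (0,5) via x @ 0.2309  # hit
  → r_3 = 0.2309
beam 4: φ=45°, α=255°
  direction (-0.2588, -0.9659); cell (1,5); t to first gridline: x 0.7727, y 0.3727 (then +3.8637 / +1.0353)
    (1,4) via y @ 0.3727
    (0,4) via x @ 0.7727  # hit
  → r_4 = 0.7727
beam 5: φ=90°, α=300°
  direction (0.5000, -0.8660); cell (1,5); t to first gridline: x 1.6000, y 0.4157 (then +2.0000 / +1.1547)
    (1,4) via y @ 0.4157
    (1,3) via y @ 1.5704
    (2,3) via x @ 1.6000
    (2,2) via y @ 2.7251
    (3,2) via x @ 3.6000
    (3,1) via y @ 3.8798
    (3,0) via y @ 5.0345  # hit
  → r_5 = 5.0345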